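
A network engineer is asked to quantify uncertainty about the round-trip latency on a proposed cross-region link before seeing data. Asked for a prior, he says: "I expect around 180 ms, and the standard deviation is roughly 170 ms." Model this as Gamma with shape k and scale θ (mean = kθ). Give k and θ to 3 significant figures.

k ≈ 1.12, θ ≈ 161

For Gamma(k, scale θ): mean = kθ, variance = kθ², so CV = 1/√k.
CV = SD/mean = 170/180 = 0.9444, hence k = 1/CV² = 1.12.
Then θ = mean/k = 180/1.12 = 161.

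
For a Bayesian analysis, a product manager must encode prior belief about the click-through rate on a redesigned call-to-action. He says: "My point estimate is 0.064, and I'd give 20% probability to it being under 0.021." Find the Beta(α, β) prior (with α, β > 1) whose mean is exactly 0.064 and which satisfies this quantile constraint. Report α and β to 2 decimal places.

α ≈ 1.39, β ≈ 20.27

With mean 0.064 fixed, write α = 0.064s, β = 0.936s where s = α+β.
Need P(θ < 0.021) = 0.2 under Beta(0.064s, 0.936s). Normal approximation: (q−m)/√(m(1−m)/s) ≈ z_{0.2} = -0.842, so s ≈ 0.064·0.936·(-0.842)²/(0.021−0.064)² = 22.9.
At s = 22.9: P(θ<0.021) ≈ 0.189. Adjusting to match 0.2 gives s ≈ 21.66.
So α = 0.064·21.66 ≈ 1.39, β = 0.936·21.66 ≈ 20.27.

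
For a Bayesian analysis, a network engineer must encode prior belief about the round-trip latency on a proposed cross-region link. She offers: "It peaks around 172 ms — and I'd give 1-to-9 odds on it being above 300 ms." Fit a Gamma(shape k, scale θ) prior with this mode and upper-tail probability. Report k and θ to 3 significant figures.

k ≈ 7.13, θ ≈ 28

Gamma(k,θ) with k>1 has mode (k−1)θ, so θ = 172/(k−1).
Need P(X < 300) = 0.9 with θ tied to k this way. Start at k = 2, θ = 172: P(X<300) ≈ 0.520.
Too low — raise k to concentrate. Iterating converges to k ≈ 7.13.
Then θ = 172/(7.13−1) ≈ 28.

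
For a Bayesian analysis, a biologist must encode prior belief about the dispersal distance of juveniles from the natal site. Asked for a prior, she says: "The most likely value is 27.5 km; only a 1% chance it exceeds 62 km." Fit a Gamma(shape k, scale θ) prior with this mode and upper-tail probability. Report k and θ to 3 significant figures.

k ≈ 8.26, θ ≈ 3.79

Gamma(k,θ) with k>1 has mode (k−1)θ, so θ = 27.5/(k−1).
Need P(X < 62) = 0.99 with θ tied to k this way. Start at k = 2, θ = 27.5: P(X<62) ≈ 0.659.
Too low — raise k to concentrate. Iterating converges to k ≈ 8.26.
Then θ = 27.5/(8.26−1) ≈ 3.79.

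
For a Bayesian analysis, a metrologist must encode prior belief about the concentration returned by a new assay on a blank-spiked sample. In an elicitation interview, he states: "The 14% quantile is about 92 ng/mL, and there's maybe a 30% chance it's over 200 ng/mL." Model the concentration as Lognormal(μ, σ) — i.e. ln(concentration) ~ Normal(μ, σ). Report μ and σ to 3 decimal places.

If T ~ Lognormal(μ,σ) then ln T ~ Normal(μ,σ), so the p-quantile of ln T is μ + z_p·σ.
ln(92) = 4.522 and ln(200) = 5.298; z_{0.14} = -1.08, z_{0.7} = 0.5244.
σ = (5.298 − 4.522)/(0.5244 − (-1.08)) = 0.484.
μ = 4.522 − (-1.08)·0.484 = 5.045.

μ ≈ 5.045, σ ≈ 0.484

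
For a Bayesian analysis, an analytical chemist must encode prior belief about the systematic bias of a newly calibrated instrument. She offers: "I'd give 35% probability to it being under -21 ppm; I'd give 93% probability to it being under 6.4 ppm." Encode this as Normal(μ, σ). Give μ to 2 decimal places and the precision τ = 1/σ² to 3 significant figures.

μ = -15.33, τ = 0.00461

For Normal(μ,σ), the p-quantile is μ + z_p·σ. Here z_{0.35} = -0.3853, z_{0.93} = 1.476.
So -21 = μ − 0.3853σ and 6.4 = μ + 1.476σ.
Subtracting: σ = (6.4 − -21)/(1.476 − (-0.3853)) = 14.72.
Then μ = -21 − (-0.3853)·14.72 = -15.33.
Precision τ = 1/σ² = 1/14.72² = 0.00461.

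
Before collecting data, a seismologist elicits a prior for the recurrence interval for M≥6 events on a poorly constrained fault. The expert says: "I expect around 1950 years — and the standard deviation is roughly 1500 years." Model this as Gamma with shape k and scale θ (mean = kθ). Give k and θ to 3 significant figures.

For Gamma(k, scale θ): mean = kθ, variance = kθ², so CV = 1/√k.
CV = SD/mean = 1500/1950 = 0.7692, hence k = 1/CV² = 1.69.
Then θ = mean/k = 1950/1.69 = 1150.

k ≈ 1.69, θ ≈ 1150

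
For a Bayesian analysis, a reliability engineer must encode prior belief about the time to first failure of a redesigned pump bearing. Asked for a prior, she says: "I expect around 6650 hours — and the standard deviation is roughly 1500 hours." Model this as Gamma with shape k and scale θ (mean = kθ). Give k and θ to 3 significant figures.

For Gamma(k, scale θ): mean = kθ, variance = kθ², so CV = 1/√k.
CV = SD/mean = 1500/6650 = 0.2256, hence k = 1/CV² = 19.7.
Then θ = mean/k = 6650/19.7 = 338.

k ≈ 19.7, θ ≈ 338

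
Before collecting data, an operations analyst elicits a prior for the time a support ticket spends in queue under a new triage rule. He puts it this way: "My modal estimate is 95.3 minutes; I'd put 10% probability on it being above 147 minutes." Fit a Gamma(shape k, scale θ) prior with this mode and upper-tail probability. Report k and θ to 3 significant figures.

Gamma(k,θ) with k>1 has mode (k−1)θ, so θ = 95.3/(k−1).
Need P(X < 147) = 0.9 with θ tied to k this way. Start at k = 2, θ = 95.3: P(X<147) ≈ 0.456.
Too low — raise k to concentrate. Iterating converges to k ≈ 10.9.
Then θ = 95.3/(10.9−1) ≈ 9.58.

k ≈ 10.9, θ ≈ 9.58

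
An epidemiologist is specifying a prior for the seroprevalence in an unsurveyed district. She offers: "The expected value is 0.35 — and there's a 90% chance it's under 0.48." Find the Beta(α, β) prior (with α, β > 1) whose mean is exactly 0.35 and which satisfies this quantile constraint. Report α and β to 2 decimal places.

α ≈ 7.95, β ≈ 14.76

With mean 0.35 fixed, write α = 0.35s, β = 0.65s where s = α+β.
Need P(θ < 0.48) = 0.9 under Beta(0.35s, 0.65s). Normal approximation: (q−m)/√(m(1−m)/s) ≈ z_{0.9} = 1.28, so s ≈ 0.35·0.65·(1.28)²/(0.48−0.35)² = 22.1.
At s = 22.1: P(θ<0.48) ≈ 0.897. Adjusting to match 0.9 gives s ≈ 22.71.
So α = 0.35·22.71 ≈ 7.95, β = 0.65·22.71 ≈ 14.76.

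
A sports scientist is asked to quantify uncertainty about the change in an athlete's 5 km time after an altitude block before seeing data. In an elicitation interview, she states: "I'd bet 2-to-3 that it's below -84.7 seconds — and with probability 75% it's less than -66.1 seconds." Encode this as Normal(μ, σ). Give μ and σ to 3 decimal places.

μ = -79.621, σ = 20.047

The p-quantile of Normal(μ,σ) is μ + z_p·σ, with z_{0.4} = -0.2533 and z_{0.75} = 0.6745.
Eliminate σ: μ = (z₂·x₁ − z₁·x₂)/(z₂ − z₁) = (0.6745·-84.7 − (-0.2533)·-66.1)/0.9278 = -79.621.
Then σ = (x₂ − x₁)/(z₂ − z₁) = (-66.1 − -84.7)/0.9278 = 20.047.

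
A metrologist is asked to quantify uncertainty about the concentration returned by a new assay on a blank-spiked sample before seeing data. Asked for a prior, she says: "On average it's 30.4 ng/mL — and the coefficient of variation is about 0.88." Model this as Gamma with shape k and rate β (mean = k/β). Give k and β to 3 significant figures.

For Gamma(k, rate β): mean = k/β, variance = k/β², so CV = 1/√k.
CV = 0.88, hence k = 1/CV² = 1.29.
Then β = k/mean = 1.29/30.4 = 0.0425.

k ≈ 1.29, β ≈ 0.0425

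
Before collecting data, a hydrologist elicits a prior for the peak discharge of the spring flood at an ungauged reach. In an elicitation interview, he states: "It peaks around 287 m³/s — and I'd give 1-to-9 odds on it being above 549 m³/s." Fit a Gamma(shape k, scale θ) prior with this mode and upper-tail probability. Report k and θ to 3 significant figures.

Gamma(k,θ) with k>1 has mode (k−1)θ, so θ = 287/(k−1).
Need P(X < 549) = 0.9 with θ tied to k this way. Start at k = 2, θ = 287: P(X<549) ≈ 0.570.
Too low — raise k to concentrate. Iterating converges to k ≈ 5.55.
Then θ = 287/(5.55−1) ≈ 63.1.

k ≈ 5.55, θ ≈ 63.1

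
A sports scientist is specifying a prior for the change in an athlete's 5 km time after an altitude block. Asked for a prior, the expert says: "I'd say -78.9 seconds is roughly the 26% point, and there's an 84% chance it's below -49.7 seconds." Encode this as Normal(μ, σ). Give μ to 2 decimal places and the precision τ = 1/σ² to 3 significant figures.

For Normal(μ,σ), the p-quantile is μ + z_p·σ. Here z_{0.26} = -0.6433, z_{0.84} = 0.9945.
So -78.9 = μ − 0.6433σ and -49.7 = μ + 0.9945σ.
Subtracting: σ = (-49.7 − -78.9)/(0.9945 − (-0.6433)) = 17.83.
Then μ = -78.9 − (-0.6433)·17.83 = -67.43.
Precision τ = 1/σ² = 1/17.83² = 0.00315.

μ = -67.43, τ = 0.00315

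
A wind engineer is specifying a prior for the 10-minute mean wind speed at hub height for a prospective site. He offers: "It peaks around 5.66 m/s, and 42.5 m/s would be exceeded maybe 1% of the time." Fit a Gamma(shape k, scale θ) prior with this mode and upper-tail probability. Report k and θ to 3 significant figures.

Gamma(k,θ) with k>1 has mode (k−1)θ, so θ = 5.66/(k−1).
Need P(X < 42.5) = 0.99 with θ tied to k this way. Start at k = 2, θ = 5.66: P(X<42.5) ≈ 0.995.
Too high — lower k to spread out. Iterating converges to k ≈ 1.85.
Then θ = 5.66/(1.85−1) ≈ 6.7.

k ≈ 1.85, θ ≈ 6.7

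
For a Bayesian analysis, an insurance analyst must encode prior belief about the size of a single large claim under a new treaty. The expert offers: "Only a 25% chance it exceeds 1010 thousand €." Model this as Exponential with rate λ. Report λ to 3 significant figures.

λ ≈ 0.00137

P(T > 1010.0) = e^(−λ·1010.0) = 0.25, so λ = −ln(0.25)/1010.0 = 0.00137.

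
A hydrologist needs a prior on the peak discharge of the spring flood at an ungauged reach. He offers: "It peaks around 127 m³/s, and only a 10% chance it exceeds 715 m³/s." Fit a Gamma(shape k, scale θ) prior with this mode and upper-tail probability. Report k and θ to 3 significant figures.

Gamma(k,θ) with k>1 has mode (k−1)θ, so θ = 127/(k−1).
Need P(X < 715) = 0.9 with θ tied to k this way. Start at k = 2, θ = 127: P(X<715) ≈ 0.976.
Too high — lower k to spread out. Iterating converges to k ≈ 1.58.
Then θ = 127/(1.58−1) ≈ 220.

k ≈ 1.58, θ ≈ 220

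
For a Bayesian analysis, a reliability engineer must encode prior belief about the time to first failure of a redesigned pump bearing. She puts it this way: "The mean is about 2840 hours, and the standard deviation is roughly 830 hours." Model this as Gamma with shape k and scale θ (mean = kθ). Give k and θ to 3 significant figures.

For Gamma(k, scale θ): mean = kθ, variance = kθ², so CV = 1/√k.
CV = SD/mean = 830/2840 = 0.2923, hence k = 1/CV² = 11.7.
Then θ = mean/k = 2840/11.7 = 243.

k ≈ 11.7, θ ≈ 243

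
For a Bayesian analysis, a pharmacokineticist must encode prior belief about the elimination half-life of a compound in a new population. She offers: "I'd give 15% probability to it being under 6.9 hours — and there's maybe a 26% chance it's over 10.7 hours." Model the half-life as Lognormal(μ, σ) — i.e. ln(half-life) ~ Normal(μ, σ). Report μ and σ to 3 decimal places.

μ ≈ 2.202, σ ≈ 0.261

If T ~ Lognormal(μ,σ) then ln T ~ Normal(μ,σ), so the p-quantile of ln T is μ + z_p·σ.
ln(6.9) = 1.932 and ln(10.7) = 2.37; z_{0.15} = -1.036, z_{0.74} = 0.6433.
σ = (2.37 − 1.932)/(0.6433 − (-1.036)) = 0.261.
μ = 1.932 − (-1.036)·0.261 = 2.202.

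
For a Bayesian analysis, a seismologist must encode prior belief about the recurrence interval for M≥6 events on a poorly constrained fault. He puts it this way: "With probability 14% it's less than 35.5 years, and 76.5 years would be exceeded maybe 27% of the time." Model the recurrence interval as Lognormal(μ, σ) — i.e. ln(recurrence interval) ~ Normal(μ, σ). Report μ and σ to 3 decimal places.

μ ≈ 4.059, σ ≈ 0.453

If T ~ Lognormal(μ,σ) then ln T ~ Normal(μ,σ), so the p-quantile of ln T is μ + z_p·σ.
ln(35.5) = 3.57 and ln(76.5) = 4.337; z_{0.14} = -1.08, z_{0.73} = 0.6128.
σ = (4.337 − 3.57)/(0.6128 − (-1.08)) = 0.453.
μ = 3.57 − (-1.08)·0.453 = 4.059.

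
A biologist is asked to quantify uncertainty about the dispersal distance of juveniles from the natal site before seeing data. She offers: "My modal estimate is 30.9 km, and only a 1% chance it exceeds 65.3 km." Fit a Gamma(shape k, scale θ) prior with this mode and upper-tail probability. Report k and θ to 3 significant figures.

k ≈ 9.68, θ ≈ 3.56

Gamma(k,θ) with k>1 has mode (k−1)θ, so θ = 30.9/(k−1).
Need P(X < 65.3) = 0.99 with θ tied to k this way. Start at k = 2, θ = 30.9: P(X<65.3) ≈ 0.624.
Too low — raise k to concentrate. Iterating converges to k ≈ 9.68.
Then θ = 30.9/(9.68−1) ≈ 3.56.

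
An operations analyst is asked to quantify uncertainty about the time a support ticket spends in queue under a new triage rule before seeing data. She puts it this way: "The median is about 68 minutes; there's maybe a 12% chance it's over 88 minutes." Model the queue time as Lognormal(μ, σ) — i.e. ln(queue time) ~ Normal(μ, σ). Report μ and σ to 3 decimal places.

If T ~ Lognormal(μ,σ) then ln T ~ Normal(μ,σ), so the p-quantile of ln T is μ + z_p·σ.
ln(68) = 4.22 and ln(88) = 4.477; z_{0.5} = 0, z_{0.88} = 1.175.
σ = (4.477 − 4.22)/(1.175 − (0)) = 0.219.
μ = 4.22 − (0)·0.219 = 4.220.

μ ≈ 4.220, σ ≈ 0.219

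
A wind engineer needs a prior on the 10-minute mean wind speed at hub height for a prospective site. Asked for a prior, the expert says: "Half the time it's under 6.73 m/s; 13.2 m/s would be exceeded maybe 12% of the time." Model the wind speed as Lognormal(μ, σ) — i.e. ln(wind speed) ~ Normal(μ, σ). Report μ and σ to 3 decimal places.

μ ≈ 1.907, σ ≈ 0.573

If T ~ Lognormal(μ,σ) then ln T ~ Normal(μ,σ), so the p-quantile of ln T is μ + z_p·σ.
ln(6.73) = 1.907 and ln(13.2) = 2.58; z_{0.5} = 0, z_{0.88} = 1.175.
σ = (2.58 − 1.907)/(1.175 − (0)) = 0.573.
μ = 1.907 − (0)·0.573 = 1.907.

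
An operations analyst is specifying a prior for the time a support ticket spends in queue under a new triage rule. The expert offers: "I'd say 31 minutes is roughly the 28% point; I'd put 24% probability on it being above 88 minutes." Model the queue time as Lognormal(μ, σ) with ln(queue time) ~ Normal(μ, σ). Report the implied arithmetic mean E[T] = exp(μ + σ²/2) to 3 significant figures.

E[T] ≈ 68.9 minutes

If T ~ Lognormal(μ,σ) then ln T ~ Normal(μ,σ), so the p-quantile of ln T is μ + z_p·σ.
ln(31) = 3.434 and ln(88) = 4.477; z_{0.28} = -0.5828, z_{0.76} = 0.7063.
σ = (4.477 − 3.434)/(0.7063 − (-0.5828)) = 0.809.
μ = 3.434 − (-0.5828)·0.809 = 3.906.
E[T] = exp(μ + σ²/2) = exp(3.906 + 0.3275) = 68.9 minutes.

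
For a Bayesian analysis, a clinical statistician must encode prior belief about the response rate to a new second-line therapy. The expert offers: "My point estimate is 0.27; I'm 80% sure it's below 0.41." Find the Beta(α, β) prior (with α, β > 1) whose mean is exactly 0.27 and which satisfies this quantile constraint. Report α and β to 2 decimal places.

α ≈ 1.70, β ≈ 4.60

With mean 0.27 fixed, write α = 0.27s, β = 0.73s where s = α+β.
Need P(θ < 0.41) = 0.8 under Beta(0.27s, 0.73s). Normal approximation: (q−m)/√(m(1−m)/s) ≈ z_{0.8} = 0.842, so s ≈ 0.27·0.73·(0.842)²/(0.41−0.27)² = 7.1.
At s = 7.1: P(θ<0.41) ≈ 0.811. Adjusting to match 0.8 gives s ≈ 6.30.
So α = 0.27·6.30 ≈ 1.70, β = 0.73·6.30 ≈ 4.60.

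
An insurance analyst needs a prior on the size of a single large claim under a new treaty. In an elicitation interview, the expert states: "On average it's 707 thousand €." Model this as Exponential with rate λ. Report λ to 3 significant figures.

λ ≈ 0.00141

Exponential mean = 1/λ, so λ = 1/707.0 = 0.00141.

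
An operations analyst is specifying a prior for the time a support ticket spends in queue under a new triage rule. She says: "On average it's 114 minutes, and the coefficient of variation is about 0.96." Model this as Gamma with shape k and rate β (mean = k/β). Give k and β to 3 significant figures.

k ≈ 1.09, β ≈ 0.00952

For Gamma(k, rate β): mean = k/β, variance = k/β², so CV = 1/√k.
CV = 0.96, hence k = 1/CV² = 1.09.
Then β = k/mean = 1.09/114 = 0.00952.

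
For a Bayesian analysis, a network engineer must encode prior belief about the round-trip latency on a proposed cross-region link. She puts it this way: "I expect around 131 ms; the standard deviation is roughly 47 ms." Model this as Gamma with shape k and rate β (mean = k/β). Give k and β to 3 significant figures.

For Gamma(k, rate β): mean = k/β, variance = k/β², so CV = 1/√k.
CV = SD/mean = 47/131 = 0.3588, hence k = 1/CV² = 7.77.
Then β = k/mean = 7.77/131 = 0.0593.

k ≈ 7.77, β ≈ 0.0593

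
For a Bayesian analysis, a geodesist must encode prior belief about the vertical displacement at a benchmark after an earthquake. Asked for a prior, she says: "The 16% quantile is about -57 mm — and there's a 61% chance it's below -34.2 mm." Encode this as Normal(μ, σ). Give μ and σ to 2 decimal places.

For Normal(μ,σ), the p-quantile is μ + z_p·σ. Here z_{0.16} = -0.9945, z_{0.61} = 0.2793.
So -57 = μ − 0.9945σ and -34.2 = μ + 0.2793σ.
Subtracting: σ = (-34.2 − -57)/(0.2793 − (-0.9945)) = 17.90.
Then μ = -57 − (-0.9945)·17.90 = -39.20.

μ = -39.20, σ = 17.90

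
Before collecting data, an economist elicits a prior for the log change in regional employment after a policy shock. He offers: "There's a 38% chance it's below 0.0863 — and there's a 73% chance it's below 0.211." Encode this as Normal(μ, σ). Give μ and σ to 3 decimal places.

μ = 0.128, σ = 0.136

For Normal(μ,σ), the p-quantile is μ + z_p·σ. Here z_{0.38} = -0.3055, z_{0.73} = 0.6128.
So 0.0863 = μ − 0.3055σ and 0.211 = μ + 0.6128σ.
Subtracting: σ = (0.211 − 0.0863)/(0.6128 − (-0.3055)) = 0.136.
Then μ = 0.0863 − (-0.3055)·0.136 = 0.128.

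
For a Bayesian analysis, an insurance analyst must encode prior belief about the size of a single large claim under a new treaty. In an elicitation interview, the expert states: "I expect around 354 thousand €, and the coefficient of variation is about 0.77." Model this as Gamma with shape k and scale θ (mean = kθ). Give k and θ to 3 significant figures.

k ≈ 1.69, θ ≈ 210

For Gamma(k, scale θ): mean = kθ, variance = kθ², so CV = 1/√k.
CV = 0.77, hence k = 1/CV² = 1.69.
Then θ = mean/k = 354/1.69 = 210.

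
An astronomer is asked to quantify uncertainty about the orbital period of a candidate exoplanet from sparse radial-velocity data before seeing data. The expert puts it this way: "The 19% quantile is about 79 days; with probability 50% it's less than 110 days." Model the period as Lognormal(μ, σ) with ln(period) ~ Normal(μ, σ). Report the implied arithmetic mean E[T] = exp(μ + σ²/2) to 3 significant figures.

If T ~ Lognormal(μ,σ) then ln T ~ Normal(μ,σ), so the p-quantile of ln T is μ + z_p·σ.
ln(79) = 4.369 and ln(110) = 4.7; z_{0.19} = -0.8779, z_{0.5} = 0.
σ = (4.7 − 4.369)/(0 − (-0.8779)) = 0.377.
μ = 4.369 − (-0.8779)·0.377 = 4.700.
E[T] = exp(μ + σ²/2) = exp(4.700 + 0.0711) = 118 days.

E[T] ≈ 118 days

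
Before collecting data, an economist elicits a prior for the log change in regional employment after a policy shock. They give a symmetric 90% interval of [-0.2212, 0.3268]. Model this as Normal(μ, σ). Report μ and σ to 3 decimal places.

A symmetric 90% interval runs μ ± z·σ with z = 1.645.
Half-width = 0.274, so σ = 0.274/1.645 = 0.167.
μ is the interval midpoint, 0.053.

μ = 0.053, σ = 0.167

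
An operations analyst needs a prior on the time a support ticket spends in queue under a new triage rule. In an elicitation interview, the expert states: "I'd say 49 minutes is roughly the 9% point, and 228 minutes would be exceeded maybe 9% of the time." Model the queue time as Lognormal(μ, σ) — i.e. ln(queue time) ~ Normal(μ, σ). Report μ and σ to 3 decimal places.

If T ~ Lognormal(μ,σ) then ln T ~ Normal(μ,σ), so the p-quantile of ln T is μ + z_p·σ.
ln(49) = 3.892 and ln(228) = 5.429; z_{0.09} = -1.341, z_{0.91} = 1.341.
σ = (5.429 − 3.892)/(1.341 − (-1.341)) = 0.573.
μ = 3.892 − (-1.341)·0.573 = 4.661.

μ ≈ 4.661, σ ≈ 0.573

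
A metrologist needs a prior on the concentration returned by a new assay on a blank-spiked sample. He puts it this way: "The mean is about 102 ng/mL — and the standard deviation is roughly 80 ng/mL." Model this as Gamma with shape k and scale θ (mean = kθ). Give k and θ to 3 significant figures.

For Gamma(k, scale θ): mean = kθ, variance = kθ², so CV = 1/√k.
CV = SD/mean = 80/102 = 0.7843, hence k = 1/CV² = 1.63.
Then θ = mean/k = 102/1.63 = 62.7.

k ≈ 1.63, θ ≈ 62.7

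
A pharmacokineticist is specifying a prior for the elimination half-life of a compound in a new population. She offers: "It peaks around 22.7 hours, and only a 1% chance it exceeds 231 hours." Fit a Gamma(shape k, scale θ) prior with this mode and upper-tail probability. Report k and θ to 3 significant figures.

k ≈ 1.57, θ ≈ 39.7

Gamma(k,θ) with k>1 has mode (k−1)θ, so θ = 22.7/(k−1).
Need P(X < 231) = 0.99 with θ tied to k this way. Start at k = 2, θ = 22.7: P(X<231) ≈ 1.000.
Too high — lower k to spread out. Iterating converges to k ≈ 1.57.
Then θ = 22.7/(1.57−1) ≈ 39.7.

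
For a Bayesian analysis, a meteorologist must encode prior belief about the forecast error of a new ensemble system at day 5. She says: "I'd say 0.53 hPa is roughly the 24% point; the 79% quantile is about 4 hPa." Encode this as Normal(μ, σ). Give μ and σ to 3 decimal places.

The p-quantile of Normal(μ,σ) is μ + z_p·σ, with z_{0.24} = -0.7063 and z_{0.79} = 0.8064.
Eliminate σ: μ = (z₂·x₁ − z₁·x₂)/(z₂ − z₁) = (0.8064·0.53 − (-0.7063)·4)/1.513 = 2.150.
Then σ = (x₂ − x₁)/(z₂ − z₁) = (4 − 0.53)/1.513 = 2.294.

μ = 2.150, σ = 2.294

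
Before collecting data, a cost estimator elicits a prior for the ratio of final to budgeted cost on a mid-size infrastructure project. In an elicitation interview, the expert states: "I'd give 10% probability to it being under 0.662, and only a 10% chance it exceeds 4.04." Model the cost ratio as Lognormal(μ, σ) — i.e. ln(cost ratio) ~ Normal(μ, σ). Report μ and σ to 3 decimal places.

μ ≈ 0.492, σ ≈ 0.706

If T ~ Lognormal(μ,σ) then ln T ~ Normal(μ,σ), so the p-quantile of ln T is μ + z_p·σ.
ln(0.662) = -0.4125 and ln(4.04) = 1.396; z_{0.1} = -1.282, z_{0.9} = 1.282.
σ = (1.396 − -0.4125)/(1.282 − (-1.282)) = 0.706.
μ = -0.4125 − (-1.282)·0.706 = 0.492.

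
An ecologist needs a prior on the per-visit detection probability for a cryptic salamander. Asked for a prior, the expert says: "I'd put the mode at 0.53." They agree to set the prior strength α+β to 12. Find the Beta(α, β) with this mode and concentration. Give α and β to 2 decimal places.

For α,β > 1 the Beta mode is (α−1)/(α+β−2). With α+β = 12, the mode is (α−1)/10.
Set (α−1)/10 = 0.53 → α = 1 + 0.53·10 = 6.30.
β = 12 − α = 5.70.

α = 6.30, β = 5.70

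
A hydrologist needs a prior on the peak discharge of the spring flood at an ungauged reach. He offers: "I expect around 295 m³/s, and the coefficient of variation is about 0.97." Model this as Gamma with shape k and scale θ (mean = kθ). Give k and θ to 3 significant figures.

k ≈ 1.06, θ ≈ 278

For Gamma(k, scale θ): mean = kθ, variance = kθ², so CV = 1/√k.
CV = 0.97, hence k = 1/CV² = 1.06.
Then θ = mean/k = 295/1.06 = 278.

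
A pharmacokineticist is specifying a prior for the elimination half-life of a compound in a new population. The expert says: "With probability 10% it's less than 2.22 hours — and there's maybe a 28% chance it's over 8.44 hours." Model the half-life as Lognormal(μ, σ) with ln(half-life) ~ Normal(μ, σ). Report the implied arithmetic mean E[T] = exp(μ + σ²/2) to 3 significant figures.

E[T] ≈ 7.19 hours

If T ~ Lognormal(μ,σ) then ln T ~ Normal(μ,σ), so the p-quantile of ln T is μ + z_p·σ.
ln(2.22) = 0.7975 and ln(8.44) = 2.133; z_{0.1} = -1.282, z_{0.72} = 0.5828.
σ = (2.133 − 0.7975)/(0.5828 − (-1.282)) = 0.716.
μ = 0.7975 − (-1.282)·0.716 = 1.715.
E[T] = exp(μ + σ²/2) = exp(1.715 + 0.2565) = 7.19 hours.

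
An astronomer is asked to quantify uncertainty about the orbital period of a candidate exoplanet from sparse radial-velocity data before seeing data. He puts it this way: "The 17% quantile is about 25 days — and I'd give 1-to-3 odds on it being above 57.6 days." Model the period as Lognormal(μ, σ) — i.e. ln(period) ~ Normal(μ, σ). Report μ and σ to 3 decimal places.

μ ≈ 3.708, σ ≈ 0.512

If T ~ Lognormal(μ,σ) then ln T ~ Normal(μ,σ), so the p-quantile of ln T is μ + z_p·σ.
ln(25) = 3.219 and ln(57.6) = 4.054; z_{0.17} = -0.9542, z_{0.75} = 0.6745.
σ = (4.054 − 3.219)/(0.6745 − (-0.9542)) = 0.512.
μ = 3.219 − (-0.9542)·0.512 = 3.708.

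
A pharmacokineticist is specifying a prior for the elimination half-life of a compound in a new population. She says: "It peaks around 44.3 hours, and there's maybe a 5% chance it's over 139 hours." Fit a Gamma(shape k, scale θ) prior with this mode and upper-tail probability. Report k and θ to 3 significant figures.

Gamma(k,θ) with k>1 has mode (k−1)θ, so θ = 44.3/(k−1).
Need P(X < 139) = 0.95 with θ tied to k this way. Start at k = 2, θ = 44.3: P(X<139) ≈ 0.820.
Too low — raise k to concentrate. Iterating converges to k ≈ 3.01.
Then θ = 44.3/(3.01−1) ≈ 22.

k ≈ 3.01, θ ≈ 22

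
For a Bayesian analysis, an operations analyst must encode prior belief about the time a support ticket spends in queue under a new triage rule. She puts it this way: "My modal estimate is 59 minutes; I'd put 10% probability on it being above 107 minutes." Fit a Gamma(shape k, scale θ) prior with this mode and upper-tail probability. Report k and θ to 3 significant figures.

Gamma(k,θ) with k>1 has mode (k−1)θ, so θ = 59/(k−1).
Need P(X < 107) = 0.9 with θ tied to k this way. Start at k = 2, θ = 59: P(X<107) ≈ 0.541.
Too low — raise k to concentrate. Iterating converges to k ≈ 6.38.
Then θ = 59/(6.38−1) ≈ 11.

k ≈ 6.38, θ ≈ 11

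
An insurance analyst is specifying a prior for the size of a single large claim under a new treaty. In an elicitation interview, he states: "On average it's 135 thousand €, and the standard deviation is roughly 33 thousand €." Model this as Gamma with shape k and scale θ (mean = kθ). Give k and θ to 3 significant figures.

k ≈ 16.7, θ ≈ 8.07

For Gamma(k, scale θ): mean = kθ, variance = kθ², so CV = 1/√k.
CV = SD/mean = 33/135 = 0.2444, hence k = 1/CV² = 16.7.
Then θ = mean/k = 135/16.7 = 8.07.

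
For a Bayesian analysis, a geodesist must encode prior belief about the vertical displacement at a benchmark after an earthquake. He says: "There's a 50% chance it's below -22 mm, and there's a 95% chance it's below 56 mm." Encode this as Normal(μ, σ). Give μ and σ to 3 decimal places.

μ = -22.000, σ = 47.421

For Normal(μ,σ), the p-quantile is μ + z_p·σ. Here z_{0.5} = 0, z_{0.95} = 1.645.
So -22 = μ + 0σ and 56 = μ + 1.645σ.
Subtracting: σ = (56 − -22)/(1.645 − (0)) = 47.421.
Then μ = -22 − (0)·47.421 = -22.000.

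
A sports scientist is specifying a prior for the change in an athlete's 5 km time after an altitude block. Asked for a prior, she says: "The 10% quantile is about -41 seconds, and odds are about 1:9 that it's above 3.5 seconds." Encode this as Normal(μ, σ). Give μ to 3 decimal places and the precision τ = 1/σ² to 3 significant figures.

μ = -18.750, τ = 0.00332

For Normal(μ,σ), the p-quantile is μ + z_p·σ. Here z_{0.1} = -1.282, z_{0.9} = 1.282.
So -41 = μ − 1.282σ and 3.5 = μ + 1.282σ.
Subtracting: σ = (3.5 − -41)/(1.282 − (-1.282)) = 17.362.
Then μ = -41 − (-1.282)·17.362 = -18.750.
Precision τ = 1/σ² = 1/17.36² = 0.00332.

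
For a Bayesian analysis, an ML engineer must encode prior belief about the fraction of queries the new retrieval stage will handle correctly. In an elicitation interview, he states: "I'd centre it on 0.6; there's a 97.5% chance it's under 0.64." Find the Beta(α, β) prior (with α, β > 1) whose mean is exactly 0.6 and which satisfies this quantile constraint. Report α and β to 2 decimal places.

α ≈ 339.14, β ≈ 226.09

With mean 0.6 fixed, write α = 0.6s, β = 0.4s where s = α+β.
Need P(θ < 0.64) = 0.975 under Beta(0.6s, 0.4s). Normal approximation: (q−m)/√(m(1−m)/s) ≈ z_{0.975} = 1.96, so s ≈ 0.6·0.4·(1.96)²/(0.64−0.6)² = 576.2.
At s = 576.2: P(θ<0.64) ≈ 0.976. Adjusting to match 0.975 gives s ≈ 565.23.
So α = 0.6·565.23 ≈ 339.14, β = 0.4·565.23 ≈ 226.09.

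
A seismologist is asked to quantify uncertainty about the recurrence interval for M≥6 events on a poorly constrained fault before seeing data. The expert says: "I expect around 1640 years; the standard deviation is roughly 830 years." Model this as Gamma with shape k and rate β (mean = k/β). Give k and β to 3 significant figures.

For Gamma(k, rate β): mean = k/β, variance = k/β², so CV = 1/√k.
CV = SD/mean = 830/1640 = 0.5061, hence k = 1/CV² = 3.9.
Then β = k/mean = 3.9/1640 = 0.00238.

k ≈ 3.9, β ≈ 0.00238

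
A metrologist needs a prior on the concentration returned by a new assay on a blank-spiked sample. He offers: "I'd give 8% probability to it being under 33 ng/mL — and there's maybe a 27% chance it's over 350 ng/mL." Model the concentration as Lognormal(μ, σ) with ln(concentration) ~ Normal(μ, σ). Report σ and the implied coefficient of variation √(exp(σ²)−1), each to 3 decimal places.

If T ~ Lognormal(μ,σ) then ln T ~ Normal(μ,σ), so the p-quantile of ln T is μ + z_p·σ.
ln(33) = 3.497 and ln(350) = 5.858; z_{0.08} = -1.405, z_{0.73} = 0.6128.
σ = (5.858 − 3.497)/(0.6128 − (-1.405)) = 1.170.
μ = 3.497 − (-1.405)·1.170 = 5.141.
CV = √(exp(σ²)−1) = √(exp(1.3695)−1) = 1.713.

σ ≈ 1.170, CV ≈ 1.713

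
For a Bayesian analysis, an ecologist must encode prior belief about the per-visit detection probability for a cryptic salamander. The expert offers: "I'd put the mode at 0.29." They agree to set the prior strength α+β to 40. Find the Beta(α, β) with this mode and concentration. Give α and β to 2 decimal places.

α = 12.02, β = 27.98

For α,β > 1 the Beta mode is (α−1)/(α+β−2). With α+β = 40, the mode is (α−1)/38.
Set (α−1)/38 = 0.29 → α = 1 + 0.29·38 = 12.02.
β = 40 − α = 27.98.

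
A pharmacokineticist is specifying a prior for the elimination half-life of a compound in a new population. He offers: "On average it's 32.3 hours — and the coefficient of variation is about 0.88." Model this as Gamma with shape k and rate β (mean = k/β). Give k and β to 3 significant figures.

For Gamma(k, rate β): mean = k/β, variance = k/β², so CV = 1/√k.
CV = 0.88, hence k = 1/CV² = 1.29.
Then β = k/mean = 1.29/32.3 = 0.04.

k ≈ 1.29, β ≈ 0.04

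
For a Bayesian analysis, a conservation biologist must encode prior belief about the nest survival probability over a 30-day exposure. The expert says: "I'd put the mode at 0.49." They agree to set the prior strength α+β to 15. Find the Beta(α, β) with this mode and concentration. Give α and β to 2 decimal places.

α = 7.37, β = 7.63

For α,β > 1 the Beta mode is (α−1)/(α+β−2). With α+β = 15, the mode is (α−1)/13.
Set (α−1)/13 = 0.49 → α = 1 + 0.49·13 = 7.37.
β = 15 − α = 7.63.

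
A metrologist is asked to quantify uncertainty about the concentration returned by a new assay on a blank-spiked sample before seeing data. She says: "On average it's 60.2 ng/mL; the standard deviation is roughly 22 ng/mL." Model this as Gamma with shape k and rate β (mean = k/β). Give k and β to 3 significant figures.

k ≈ 7.49, β ≈ 0.124

For Gamma(k, rate β): mean = k/β, variance = k/β², so CV = 1/√k.
CV = SD/mean = 22/60.2 = 0.3654, hence k = 1/CV² = 7.49.
Then β = k/mean = 7.49/60.2 = 0.124.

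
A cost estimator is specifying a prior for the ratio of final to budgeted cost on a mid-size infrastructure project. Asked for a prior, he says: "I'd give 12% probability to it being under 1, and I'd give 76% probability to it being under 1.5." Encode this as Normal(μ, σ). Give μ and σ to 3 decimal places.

The p-quantile of Normal(μ,σ) is μ + z_p·σ, with z_{0.12} = -1.175 and z_{0.76} = 0.7063.
Eliminate σ: μ = (z₂·x₁ − z₁·x₂)/(z₂ − z₁) = (0.7063·1 − (-1.175)·1.5)/1.881 = 1.312.
Then σ = (x₂ − x₁)/(z₂ − z₁) = (1.5 − 1)/1.881 = 0.266.

μ = 1.312, σ = 0.266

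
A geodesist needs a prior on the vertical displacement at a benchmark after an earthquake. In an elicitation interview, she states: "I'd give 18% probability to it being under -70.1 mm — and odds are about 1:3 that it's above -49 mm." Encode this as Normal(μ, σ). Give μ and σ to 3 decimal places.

The p-quantile of Normal(μ,σ) is μ + z_p·σ, with z_{0.18} = -0.9154 and z_{0.75} = 0.6745.
Eliminate σ: μ = (z₂·x₁ − z₁·x₂)/(z₂ − z₁) = (0.6745·-70.1 − (-0.9154)·-49)/1.59 = -57.952.
Then σ = (x₂ − x₁)/(z₂ − z₁) = (-49 − -70.1)/1.59 = 13.272.

μ = -57.952, σ = 13.272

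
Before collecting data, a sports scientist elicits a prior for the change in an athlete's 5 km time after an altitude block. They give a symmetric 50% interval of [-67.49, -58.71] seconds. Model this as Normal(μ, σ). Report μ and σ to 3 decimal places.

A symmetric 50% interval runs μ ± z·σ with z = 0.6745.
Half-width = 4.39, so σ = 4.39/0.6745 = 6.509.
μ is the interval midpoint, -63.100.

μ = -63.100, σ = 6.509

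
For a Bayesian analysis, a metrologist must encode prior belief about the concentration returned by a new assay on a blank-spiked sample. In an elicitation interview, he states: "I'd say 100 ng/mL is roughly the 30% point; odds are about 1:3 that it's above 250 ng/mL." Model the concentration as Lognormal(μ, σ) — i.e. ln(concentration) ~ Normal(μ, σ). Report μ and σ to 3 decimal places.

If T ~ Lognormal(μ,σ) then ln T ~ Normal(μ,σ), so the p-quantile of ln T is μ + z_p·σ.
ln(100) = 4.605 and ln(250) = 5.521; z_{0.3} = -0.5244, z_{0.75} = 0.6745.
σ = (5.521 − 4.605)/(0.6745 − (-0.5244)) = 0.764.
μ = 4.605 − (-0.5244)·0.764 = 5.006.

μ ≈ 5.006, σ ≈ 0.764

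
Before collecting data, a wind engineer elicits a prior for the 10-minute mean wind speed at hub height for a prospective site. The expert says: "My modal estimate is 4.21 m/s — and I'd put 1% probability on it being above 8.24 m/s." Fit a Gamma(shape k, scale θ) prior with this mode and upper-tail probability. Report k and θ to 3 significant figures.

k ≈ 11.9, θ ≈ 0.385

Gamma(k,θ) with k>1 has mode (k−1)θ, so θ = 4.21/(k−1).
Need P(X < 8.24) = 0.99 with θ tied to k this way. Start at k = 2, θ = 4.21: P(X<8.24) ≈ 0.582.
Too low — raise k to concentrate. Iterating converges to k ≈ 11.9.
Then θ = 4.21/(11.9−1) ≈ 0.385.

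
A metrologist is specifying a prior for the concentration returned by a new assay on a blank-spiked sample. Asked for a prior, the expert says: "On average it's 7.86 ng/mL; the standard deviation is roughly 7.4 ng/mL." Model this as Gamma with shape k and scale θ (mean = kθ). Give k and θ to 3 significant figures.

For Gamma(k, scale θ): mean = kθ, variance = kθ², so CV = 1/√k.
CV = SD/mean = 7.4/7.86 = 0.9415, hence k = 1/CV² = 1.13.
Then θ = mean/k = 7.86/1.13 = 6.97.

k ≈ 1.13, θ ≈ 6.97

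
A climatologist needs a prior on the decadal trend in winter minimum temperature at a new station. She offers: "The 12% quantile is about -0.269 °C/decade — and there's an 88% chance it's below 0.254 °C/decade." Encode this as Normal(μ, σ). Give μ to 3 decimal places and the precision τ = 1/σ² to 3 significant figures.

The p-quantile of Normal(μ,σ) is μ + z_p·σ, with z_{0.12} = -1.175 and z_{0.88} = 1.175.
Eliminate σ: μ = (z₂·x₁ − z₁·x₂)/(z₂ − z₁) = (1.175·-0.269 − (-1.175)·0.254)/2.35 = -0.008.
Then σ = (x₂ − x₁)/(z₂ − z₁) = (0.254 − -0.269)/2.35 = 0.223.
Precision τ = 1/σ² = 1/0.2226² = 20.2.

μ = -0.008, τ = 20.2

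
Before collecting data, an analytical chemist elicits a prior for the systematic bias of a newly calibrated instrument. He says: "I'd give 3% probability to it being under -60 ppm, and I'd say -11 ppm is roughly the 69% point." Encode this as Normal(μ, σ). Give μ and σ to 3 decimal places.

The p-quantile of Normal(μ,σ) is μ + z_p·σ, with z_{0.03} = -1.881 and z_{0.69} = 0.4959.
Eliminate σ: μ = (z₂·x₁ − z₁·x₂)/(z₂ − z₁) = (0.4959·-60 − (-1.881)·-11)/2.377 = -21.223.
Then σ = (x₂ − x₁)/(z₂ − z₁) = (-11 − -60)/2.377 = 20.617.

μ = -21.223, σ = 20.617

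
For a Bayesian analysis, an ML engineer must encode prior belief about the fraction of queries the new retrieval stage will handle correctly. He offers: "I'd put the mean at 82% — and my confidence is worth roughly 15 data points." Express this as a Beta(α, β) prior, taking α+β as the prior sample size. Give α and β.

α = 12.3, β = 2.7

Under the effective-sample-size interpretation, Beta(α, β) has prior mean α/(α+β) and prior sample size α+β.
So α+β = 15 and α/(α+β) = 0.82, giving α = 0.82·15 = 12.3 and β = 15 − 12.3 = 2.7.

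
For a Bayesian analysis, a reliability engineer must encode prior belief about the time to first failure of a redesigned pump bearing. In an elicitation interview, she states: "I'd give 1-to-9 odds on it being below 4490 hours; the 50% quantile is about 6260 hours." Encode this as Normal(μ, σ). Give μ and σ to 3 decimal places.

μ = 6260.000, σ = 1381.138

For Normal(μ,σ), the p-quantile is μ + z_p·σ. Here z_{0.1} = -1.282, z_{0.5} = 0.
So 4490 = μ − 1.282σ and 6260 = μ + 0σ.
Subtracting: σ = (6260 − 4490)/(0 − (-1.282)) = 1381.138.
Then μ = 4490 − (-1.282)·1381.138 = 6260.000.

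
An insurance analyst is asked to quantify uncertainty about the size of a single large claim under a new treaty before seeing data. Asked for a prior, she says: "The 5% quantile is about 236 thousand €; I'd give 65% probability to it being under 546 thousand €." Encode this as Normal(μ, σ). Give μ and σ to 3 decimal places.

μ = 487.163, σ = 152.696

For Normal(μ,σ), the p-quantile is μ + z_p·σ. Here z_{0.05} = -1.645, z_{0.65} = 0.3853.
So 236 = μ − 1.645σ and 546 = μ + 0.3853σ.
Subtracting: σ = (546 − 236)/(0.3853 − (-1.645)) = 152.696.
Then μ = 236 − (-1.645)·152.696 = 487.163.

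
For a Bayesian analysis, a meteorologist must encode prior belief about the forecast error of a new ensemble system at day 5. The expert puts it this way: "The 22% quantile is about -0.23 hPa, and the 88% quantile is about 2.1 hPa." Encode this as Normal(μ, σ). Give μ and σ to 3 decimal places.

The p-quantile of Normal(μ,σ) is μ + z_p·σ, with z_{0.22} = -0.7722 and z_{0.88} = 1.175.
Eliminate σ: μ = (z₂·x₁ − z₁·x₂)/(z₂ − z₁) = (1.175·-0.23 − (-0.7722)·2.1)/1.947 = 0.694.
Then σ = (x₂ − x₁)/(z₂ − z₁) = (2.1 − -0.23)/1.947 = 1.197.

μ = 0.694, σ = 1.197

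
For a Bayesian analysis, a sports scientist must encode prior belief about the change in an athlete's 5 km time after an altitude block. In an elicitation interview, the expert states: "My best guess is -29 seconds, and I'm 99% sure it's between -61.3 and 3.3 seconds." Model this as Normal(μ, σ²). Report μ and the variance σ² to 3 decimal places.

μ = -29.000, σ² = 157.243

A symmetric 99% interval runs μ ± z·σ with z = 2.576.
Half-width = 32.3, so σ = 32.3/2.576 = 12.5397 and σ² = 157.243.
μ is the stated best guess, -29.000.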